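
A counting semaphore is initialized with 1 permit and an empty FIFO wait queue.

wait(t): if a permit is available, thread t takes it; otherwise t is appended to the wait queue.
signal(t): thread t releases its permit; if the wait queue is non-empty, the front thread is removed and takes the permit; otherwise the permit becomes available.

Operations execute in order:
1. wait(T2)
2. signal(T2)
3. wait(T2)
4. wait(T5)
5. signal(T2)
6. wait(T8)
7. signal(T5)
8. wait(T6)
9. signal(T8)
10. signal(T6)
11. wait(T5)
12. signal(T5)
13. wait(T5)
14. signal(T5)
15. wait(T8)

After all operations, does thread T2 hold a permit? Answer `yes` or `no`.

Step 1: wait(T2) -> count=0 queue=[] holders={T2}
Step 2: signal(T2) -> count=1 queue=[] holders={none}
Step 3: wait(T2) -> count=0 queue=[] holders={T2}
Step 4: wait(T5) -> count=0 queue=[T5] holders={T2}
Step 5: signal(T2) -> count=0 queue=[] holders={T5}
Step 6: wait(T8) -> count=0 queue=[T8] holders={T5}
Step 7: signal(T5) -> count=0 queue=[] holders={T8}
Step 8: wait(T6) -> count=0 queue=[T6] holders={T8}
Step 9: signal(T8) -> count=0 queue=[] holders={T6}
Step 10: signal(T6) -> count=1 queue=[] holders={none}
Step 11: wait(T5) -> count=0 queue=[] holders={T5}
Step 12: signal(T5) -> count=1 queue=[] holders={none}
Step 13: wait(T5) -> count=0 queue=[] holders={T5}
Step 14: signal(T5) -> count=1 queue=[] holders={none}
Step 15: wait(T8) -> count=0 queue=[] holders={T8}
Final holders: {T8} -> T2 not in holders

Answer: no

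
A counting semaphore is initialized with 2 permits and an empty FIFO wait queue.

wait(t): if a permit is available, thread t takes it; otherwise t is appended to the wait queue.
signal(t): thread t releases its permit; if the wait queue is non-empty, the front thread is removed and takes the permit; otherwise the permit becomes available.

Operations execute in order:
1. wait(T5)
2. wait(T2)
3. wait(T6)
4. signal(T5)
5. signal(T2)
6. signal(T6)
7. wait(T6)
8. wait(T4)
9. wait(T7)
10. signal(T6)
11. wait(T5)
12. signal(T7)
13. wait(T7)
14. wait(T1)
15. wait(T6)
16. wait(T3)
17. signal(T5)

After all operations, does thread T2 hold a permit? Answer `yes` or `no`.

Step 1: wait(T5) -> count=1 queue=[] holders={T5}
Step 2: wait(T2) -> count=0 queue=[] holders={T2,T5}
Step 3: wait(T6) -> count=0 queue=[T6] holders={T2,T5}
Step 4: signal(T5) -> count=0 queue=[] holders={T2,T6}
Step 5: signal(T2) -> count=1 queue=[] holders={T6}
Step 6: signal(T6) -> count=2 queue=[] holders={none}
Step 7: wait(T6) -> count=1 queue=[] holders={T6}
Step 8: wait(T4) -> count=0 queue=[] holders={T4,T6}
Step 9: wait(T7) -> count=0 queue=[T7] holders={T4,T6}
Step 10: signal(T6) -> count=0 queue=[] holders={T4,T7}
Step 11: wait(T5) -> count=0 queue=[T5] holders={T4,T7}
Step 12: signal(T7) -> count=0 queue=[] holders={T4,T5}
Step 13: wait(T7) -> count=0 queue=[T7] holders={T4,T5}
Step 14: wait(T1) -> count=0 queue=[T7,T1] holders={T4,T5}
Step 15: wait(T6) -> count=0 queue=[T7,T1,T6] holders={T4,T5}
Step 16: wait(T3) -> count=0 queue=[T7,T1,T6,T3] holders={T4,T5}
Step 17: signal(T5) -> count=0 queue=[T1,T6,T3] holders={T4,T7}
Final holders: {T4,T7} -> T2 not in holders

Answer: no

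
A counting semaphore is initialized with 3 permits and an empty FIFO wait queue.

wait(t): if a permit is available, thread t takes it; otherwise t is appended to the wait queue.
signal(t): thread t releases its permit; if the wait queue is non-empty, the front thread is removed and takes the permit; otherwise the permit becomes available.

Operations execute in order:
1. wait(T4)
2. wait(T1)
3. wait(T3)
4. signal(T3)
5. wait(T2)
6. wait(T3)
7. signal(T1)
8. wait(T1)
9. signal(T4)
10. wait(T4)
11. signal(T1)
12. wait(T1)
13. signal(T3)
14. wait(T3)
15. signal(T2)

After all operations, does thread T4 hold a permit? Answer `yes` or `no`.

Step 1: wait(T4) -> count=2 queue=[] holders={T4}
Step 2: wait(T1) -> count=1 queue=[] holders={T1,T4}
Step 3: wait(T3) -> count=0 queue=[] holders={T1,T3,T4}
Step 4: signal(T3) -> count=1 queue=[] holders={T1,T4}
Step 5: wait(T2) -> count=0 queue=[] holders={T1,T2,T4}
Step 6: wait(T3) -> count=0 queue=[T3] holders={T1,T2,T4}
Step 7: signal(T1) -> count=0 queue=[] holders={T2,T3,T4}
Step 8: wait(T1) -> count=0 queue=[T1] holders={T2,T3,T4}
Step 9: signal(T4) -> count=0 queue=[] holders={T1,T2,T3}
Step 10: wait(T4) -> count=0 queue=[T4] holders={T1,T2,T3}
Step 11: signal(T1) -> count=0 queue=[] holders={T2,T3,T4}
Step 12: wait(T1) -> count=0 queue=[T1] holders={T2,T3,T4}
Step 13: signal(T3) -> count=0 queue=[] holders={T1,T2,T4}
Step 14: wait(T3) -> count=0 queue=[T3] holders={T1,T2,T4}
Step 15: signal(T2) -> count=0 queue=[] holders={T1,T3,T4}
Final holders: {T1,T3,T4} -> T4 in holders

Answer: yes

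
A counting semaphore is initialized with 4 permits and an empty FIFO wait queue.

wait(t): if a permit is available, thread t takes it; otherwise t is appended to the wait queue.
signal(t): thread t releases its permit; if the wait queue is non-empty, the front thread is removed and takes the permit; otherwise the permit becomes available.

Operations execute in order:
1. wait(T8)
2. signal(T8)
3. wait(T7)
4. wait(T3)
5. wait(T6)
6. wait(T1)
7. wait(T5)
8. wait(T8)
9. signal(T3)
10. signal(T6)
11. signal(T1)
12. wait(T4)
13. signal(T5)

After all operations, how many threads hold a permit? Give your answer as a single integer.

Answer: 3

Derivation:
Step 1: wait(T8) -> count=3 queue=[] holders={T8}
Step 2: signal(T8) -> count=4 queue=[] holders={none}
Step 3: wait(T7) -> count=3 queue=[] holders={T7}
Step 4: wait(T3) -> count=2 queue=[] holders={T3,T7}
Step 5: wait(T6) -> count=1 queue=[] holders={T3,T6,T7}
Step 6: wait(T1) -> count=0 queue=[] holders={T1,T3,T6,T7}
Step 7: wait(T5) -> count=0 queue=[T5] holders={T1,T3,T6,T7}
Step 8: wait(T8) -> count=0 queue=[T5,T8] holders={T1,T3,T6,T7}
Step 9: signal(T3) -> count=0 queue=[T8] holders={T1,T5,T6,T7}
Step 10: signal(T6) -> count=0 queue=[] holders={T1,T5,T7,T8}
Step 11: signal(T1) -> count=1 queue=[] holders={T5,T7,T8}
Step 12: wait(T4) -> count=0 queue=[] holders={T4,T5,T7,T8}
Step 13: signal(T5) -> count=1 queue=[] holders={T4,T7,T8}
Final holders: {T4,T7,T8} -> 3 thread(s)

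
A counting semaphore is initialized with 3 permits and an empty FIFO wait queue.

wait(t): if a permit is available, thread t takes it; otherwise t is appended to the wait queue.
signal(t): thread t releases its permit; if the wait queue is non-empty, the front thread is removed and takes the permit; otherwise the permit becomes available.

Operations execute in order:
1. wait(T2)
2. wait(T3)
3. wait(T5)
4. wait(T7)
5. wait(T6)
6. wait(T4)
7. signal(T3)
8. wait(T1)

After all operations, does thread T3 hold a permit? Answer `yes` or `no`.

Answer: no

Derivation:
Step 1: wait(T2) -> count=2 queue=[] holders={T2}
Step 2: wait(T3) -> count=1 queue=[] holders={T2,T3}
Step 3: wait(T5) -> count=0 queue=[] holders={T2,T3,T5}
Step 4: wait(T7) -> count=0 queue=[T7] holders={T2,T3,T5}
Step 5: wait(T6) -> count=0 queue=[T7,T6] holders={T2,T3,T5}
Step 6: wait(T4) -> count=0 queue=[T7,T6,T4] holders={T2,T3,T5}
Step 7: signal(T3) -> count=0 queue=[T6,T4] holders={T2,T5,T7}
Step 8: wait(T1) -> count=0 queue=[T6,T4,T1] holders={T2,T5,T7}
Final holders: {T2,T5,T7} -> T3 not in holders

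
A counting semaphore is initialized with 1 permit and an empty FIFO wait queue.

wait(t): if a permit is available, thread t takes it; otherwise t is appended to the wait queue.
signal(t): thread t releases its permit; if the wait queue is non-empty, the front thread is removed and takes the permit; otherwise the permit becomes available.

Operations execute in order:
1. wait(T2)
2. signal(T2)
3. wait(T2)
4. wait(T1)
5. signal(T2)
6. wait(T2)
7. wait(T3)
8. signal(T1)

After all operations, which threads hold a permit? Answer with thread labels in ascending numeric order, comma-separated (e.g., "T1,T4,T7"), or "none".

Answer: T2

Derivation:
Step 1: wait(T2) -> count=0 queue=[] holders={T2}
Step 2: signal(T2) -> count=1 queue=[] holders={none}
Step 3: wait(T2) -> count=0 queue=[] holders={T2}
Step 4: wait(T1) -> count=0 queue=[T1] holders={T2}
Step 5: signal(T2) -> count=0 queue=[] holders={T1}
Step 6: wait(T2) -> count=0 queue=[T2] holders={T1}
Step 7: wait(T3) -> count=0 queue=[T2,T3] holders={T1}
Step 8: signal(T1) -> count=0 queue=[T3] holders={T2}
Final holders: T2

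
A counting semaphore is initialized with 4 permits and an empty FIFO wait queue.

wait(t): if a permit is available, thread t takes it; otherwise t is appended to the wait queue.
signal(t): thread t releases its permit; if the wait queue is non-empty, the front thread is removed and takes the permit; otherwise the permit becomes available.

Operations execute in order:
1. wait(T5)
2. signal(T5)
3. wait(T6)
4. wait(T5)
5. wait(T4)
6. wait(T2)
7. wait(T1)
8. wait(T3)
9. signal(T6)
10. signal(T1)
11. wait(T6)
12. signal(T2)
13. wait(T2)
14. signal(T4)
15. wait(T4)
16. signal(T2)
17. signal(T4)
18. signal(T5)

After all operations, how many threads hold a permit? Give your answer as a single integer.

Step 1: wait(T5) -> count=3 queue=[] holders={T5}
Step 2: signal(T5) -> count=4 queue=[] holders={none}
Step 3: wait(T6) -> count=3 queue=[] holders={T6}
Step 4: wait(T5) -> count=2 queue=[] holders={T5,T6}
Step 5: wait(T4) -> count=1 queue=[] holders={T4,T5,T6}
Step 6: wait(T2) -> count=0 queue=[] holders={T2,T4,T5,T6}
Step 7: wait(T1) -> count=0 queue=[T1] holders={T2,T4,T5,T6}
Step 8: wait(T3) -> count=0 queue=[T1,T3] holders={T2,T4,T5,T6}
Step 9: signal(T6) -> count=0 queue=[T3] holders={T1,T2,T4,T5}
Step 10: signal(T1) -> count=0 queue=[] holders={T2,T3,T4,T5}
Step 11: wait(T6) -> count=0 queue=[T6] holders={T2,T3,T4,T5}
Step 12: signal(T2) -> count=0 queue=[] holders={T3,T4,T5,T6}
Step 13: wait(T2) -> count=0 queue=[T2] holders={T3,T4,T5,T6}
Step 14: signal(T4) -> count=0 queue=[] holders={T2,T3,T5,T6}
Step 15: wait(T4) -> count=0 queue=[T4] holders={T2,T3,T5,T6}
Step 16: signal(T2) -> count=0 queue=[] holders={T3,T4,T5,T6}
Step 17: signal(T4) -> count=1 queue=[] holders={T3,T5,T6}
Step 18: signal(T5) -> count=2 queue=[] holders={T3,T6}
Final holders: {T3,T6} -> 2 thread(s)

Answer: 2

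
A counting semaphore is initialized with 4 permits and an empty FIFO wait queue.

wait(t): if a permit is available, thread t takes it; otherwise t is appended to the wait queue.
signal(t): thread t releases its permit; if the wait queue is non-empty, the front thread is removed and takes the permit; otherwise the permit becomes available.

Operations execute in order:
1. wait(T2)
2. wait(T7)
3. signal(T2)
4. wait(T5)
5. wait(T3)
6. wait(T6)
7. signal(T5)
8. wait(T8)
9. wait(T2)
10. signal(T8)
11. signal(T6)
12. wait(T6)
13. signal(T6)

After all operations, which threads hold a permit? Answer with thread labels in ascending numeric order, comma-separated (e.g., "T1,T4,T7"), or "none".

Step 1: wait(T2) -> count=3 queue=[] holders={T2}
Step 2: wait(T7) -> count=2 queue=[] holders={T2,T7}
Step 3: signal(T2) -> count=3 queue=[] holders={T7}
Step 4: wait(T5) -> count=2 queue=[] holders={T5,T7}
Step 5: wait(T3) -> count=1 queue=[] holders={T3,T5,T7}
Step 6: wait(T6) -> count=0 queue=[] holders={T3,T5,T6,T7}
Step 7: signal(T5) -> count=1 queue=[] holders={T3,T6,T7}
Step 8: wait(T8) -> count=0 queue=[] holders={T3,T6,T7,T8}
Step 9: wait(T2) -> count=0 queue=[T2] holders={T3,T6,T7,T8}
Step 10: signal(T8) -> count=0 queue=[] holders={T2,T3,T6,T7}
Step 11: signal(T6) -> count=1 queue=[] holders={T2,T3,T7}
Step 12: wait(T6) -> count=0 queue=[] holders={T2,T3,T6,T7}
Step 13: signal(T6) -> count=1 queue=[] holders={T2,T3,T7}
Final holders: T2,T3,T7

Answer: T2,T3,T7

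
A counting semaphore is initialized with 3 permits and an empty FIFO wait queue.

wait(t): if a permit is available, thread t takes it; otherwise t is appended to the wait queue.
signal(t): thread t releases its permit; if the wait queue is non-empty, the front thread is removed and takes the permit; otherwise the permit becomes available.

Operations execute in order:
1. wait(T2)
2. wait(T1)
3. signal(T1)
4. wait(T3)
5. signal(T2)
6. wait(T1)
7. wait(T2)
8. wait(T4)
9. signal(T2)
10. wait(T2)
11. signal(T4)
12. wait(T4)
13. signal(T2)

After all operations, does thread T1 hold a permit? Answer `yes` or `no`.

Answer: yes

Derivation:
Step 1: wait(T2) -> count=2 queue=[] holders={T2}
Step 2: wait(T1) -> count=1 queue=[] holders={T1,T2}
Step 3: signal(T1) -> count=2 queue=[] holders={T2}
Step 4: wait(T3) -> count=1 queue=[] holders={T2,T3}
Step 5: signal(T2) -> count=2 queue=[] holders={T3}
Step 6: wait(T1) -> count=1 queue=[] holders={T1,T3}
Step 7: wait(T2) -> count=0 queue=[] holders={T1,T2,T3}
Step 8: wait(T4) -> count=0 queue=[T4] holders={T1,T2,T3}
Step 9: signal(T2) -> count=0 queue=[] holders={T1,T3,T4}
Step 10: wait(T2) -> count=0 queue=[T2] holders={T1,T3,T4}
Step 11: signal(T4) -> count=0 queue=[] holders={T1,T2,T3}
Step 12: wait(T4) -> count=0 queue=[T4] holders={T1,T2,T3}
Step 13: signal(T2) -> count=0 queue=[] holders={T1,T3,T4}
Final holders: {T1,T3,T4} -> T1 in holders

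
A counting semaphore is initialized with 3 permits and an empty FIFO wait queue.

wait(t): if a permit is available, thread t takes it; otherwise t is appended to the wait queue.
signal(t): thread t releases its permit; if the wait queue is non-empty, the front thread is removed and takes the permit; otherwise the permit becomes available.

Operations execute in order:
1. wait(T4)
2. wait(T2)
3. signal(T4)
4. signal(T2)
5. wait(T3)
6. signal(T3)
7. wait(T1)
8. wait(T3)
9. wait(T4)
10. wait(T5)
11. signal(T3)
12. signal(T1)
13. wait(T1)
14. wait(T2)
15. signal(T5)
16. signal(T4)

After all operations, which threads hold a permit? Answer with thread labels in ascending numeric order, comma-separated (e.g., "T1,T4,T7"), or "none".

Step 1: wait(T4) -> count=2 queue=[] holders={T4}
Step 2: wait(T2) -> count=1 queue=[] holders={T2,T4}
Step 3: signal(T4) -> count=2 queue=[] holders={T2}
Step 4: signal(T2) -> count=3 queue=[] holders={none}
Step 5: wait(T3) -> count=2 queue=[] holders={T3}
Step 6: signal(T3) -> count=3 queue=[] holders={none}
Step 7: wait(T1) -> count=2 queue=[] holders={T1}
Step 8: wait(T3) -> count=1 queue=[] holders={T1,T3}
Step 9: wait(T4) -> count=0 queue=[] holders={T1,T3,T4}
Step 10: wait(T5) -> count=0 queue=[T5] holders={T1,T3,T4}
Step 11: signal(T3) -> count=0 queue=[] holders={T1,T4,T5}
Step 12: signal(T1) -> count=1 queue=[] holders={T4,T5}
Step 13: wait(T1) -> count=0 queue=[] holders={T1,T4,T5}
Step 14: wait(T2) -> count=0 queue=[T2] holders={T1,T4,T5}
Step 15: signal(T5) -> count=0 queue=[] holders={T1,T2,T4}
Step 16: signal(T4) -> count=1 queue=[] holders={T1,T2}
Final holders: T1,T2

Answer: T1,T2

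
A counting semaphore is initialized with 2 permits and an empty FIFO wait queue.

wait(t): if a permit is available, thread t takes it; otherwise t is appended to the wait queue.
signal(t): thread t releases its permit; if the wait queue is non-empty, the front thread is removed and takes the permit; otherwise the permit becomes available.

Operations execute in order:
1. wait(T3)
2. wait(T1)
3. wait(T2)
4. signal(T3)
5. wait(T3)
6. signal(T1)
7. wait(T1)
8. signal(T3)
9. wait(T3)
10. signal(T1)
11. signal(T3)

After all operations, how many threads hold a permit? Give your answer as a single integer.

Step 1: wait(T3) -> count=1 queue=[] holders={T3}
Step 2: wait(T1) -> count=0 queue=[] holders={T1,T3}
Step 3: wait(T2) -> count=0 queue=[T2] holders={T1,T3}
Step 4: signal(T3) -> count=0 queue=[] holders={T1,T2}
Step 5: wait(T3) -> count=0 queue=[T3] holders={T1,T2}
Step 6: signal(T1) -> count=0 queue=[] holders={T2,T3}
Step 7: wait(T1) -> count=0 queue=[T1] holders={T2,T3}
Step 8: signal(T3) -> count=0 queue=[] holders={T1,T2}
Step 9: wait(T3) -> count=0 queue=[T3] holders={T1,T2}
Step 10: signal(T1) -> count=0 queue=[] holders={T2,T3}
Step 11: signal(T3) -> count=1 queue=[] holders={T2}
Final holders: {T2} -> 1 thread(s)

Answer: 1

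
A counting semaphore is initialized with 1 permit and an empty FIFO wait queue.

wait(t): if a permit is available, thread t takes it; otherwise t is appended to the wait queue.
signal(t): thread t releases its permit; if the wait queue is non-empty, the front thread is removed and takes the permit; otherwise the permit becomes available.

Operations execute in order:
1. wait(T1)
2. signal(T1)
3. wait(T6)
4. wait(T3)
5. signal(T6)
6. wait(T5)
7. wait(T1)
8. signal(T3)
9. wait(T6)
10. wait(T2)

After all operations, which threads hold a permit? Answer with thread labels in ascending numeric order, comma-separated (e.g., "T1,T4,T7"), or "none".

Answer: T5

Derivation:
Step 1: wait(T1) -> count=0 queue=[] holders={T1}
Step 2: signal(T1) -> count=1 queue=[] holders={none}
Step 3: wait(T6) -> count=0 queue=[] holders={T6}
Step 4: wait(T3) -> count=0 queue=[T3] holders={T6}
Step 5: signal(T6) -> count=0 queue=[] holders={T3}
Step 6: wait(T5) -> count=0 queue=[T5] holders={T3}
Step 7: wait(T1) -> count=0 queue=[T5,T1] holders={T3}
Step 8: signal(T3) -> count=0 queue=[T1] holders={T5}
Step 9: wait(T6) -> count=0 queue=[T1,T6] holders={T5}
Step 10: wait(T2) -> count=0 queue=[T1,T6,T2] holders={T5}
Final holders: T5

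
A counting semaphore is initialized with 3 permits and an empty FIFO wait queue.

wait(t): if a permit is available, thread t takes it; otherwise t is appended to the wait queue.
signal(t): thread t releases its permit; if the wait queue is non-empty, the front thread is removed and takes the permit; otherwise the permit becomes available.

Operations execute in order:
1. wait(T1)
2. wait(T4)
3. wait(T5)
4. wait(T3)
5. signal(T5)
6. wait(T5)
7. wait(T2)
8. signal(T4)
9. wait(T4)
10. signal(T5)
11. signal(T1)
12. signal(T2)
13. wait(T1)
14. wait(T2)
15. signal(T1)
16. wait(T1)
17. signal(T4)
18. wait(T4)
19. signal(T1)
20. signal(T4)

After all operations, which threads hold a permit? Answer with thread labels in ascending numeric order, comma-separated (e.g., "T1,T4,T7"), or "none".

Step 1: wait(T1) -> count=2 queue=[] holders={T1}
Step 2: wait(T4) -> count=1 queue=[] holders={T1,T4}
Step 3: wait(T5) -> count=0 queue=[] holders={T1,T4,T5}
Step 4: wait(T3) -> count=0 queue=[T3] holders={T1,T4,T5}
Step 5: signal(T5) -> count=0 queue=[] holders={T1,T3,T4}
Step 6: wait(T5) -> count=0 queue=[T5] holders={T1,T3,T4}
Step 7: wait(T2) -> count=0 queue=[T5,T2] holders={T1,T3,T4}
Step 8: signal(T4) -> count=0 queue=[T2] holders={T1,T3,T5}
Step 9: wait(T4) -> count=0 queue=[T2,T4] holders={T1,T3,T5}
Step 10: signal(T5) -> count=0 queue=[T4] holders={T1,T2,T3}
Step 11: signal(T1) -> count=0 queue=[] holders={T2,T3,T4}
Step 12: signal(T2) -> count=1 queue=[] holders={T3,T4}
Step 13: wait(T1) -> count=0 queue=[] holders={T1,T3,T4}
Step 14: wait(T2) -> count=0 queue=[T2] holders={T1,T3,T4}
Step 15: signal(T1) -> count=0 queue=[] holders={T2,T3,T4}
Step 16: wait(T1) -> count=0 queue=[T1] holders={T2,T3,T4}
Step 17: signal(T4) -> count=0 queue=[] holders={T1,T2,T3}
Step 18: wait(T4) -> count=0 queue=[T4] holders={T1,T2,T3}
Step 19: signal(T1) -> count=0 queue=[] holders={T2,T3,T4}
Step 20: signal(T4) -> count=1 queue=[] holders={T2,T3}
Final holders: T2,T3

Answer: T2,T3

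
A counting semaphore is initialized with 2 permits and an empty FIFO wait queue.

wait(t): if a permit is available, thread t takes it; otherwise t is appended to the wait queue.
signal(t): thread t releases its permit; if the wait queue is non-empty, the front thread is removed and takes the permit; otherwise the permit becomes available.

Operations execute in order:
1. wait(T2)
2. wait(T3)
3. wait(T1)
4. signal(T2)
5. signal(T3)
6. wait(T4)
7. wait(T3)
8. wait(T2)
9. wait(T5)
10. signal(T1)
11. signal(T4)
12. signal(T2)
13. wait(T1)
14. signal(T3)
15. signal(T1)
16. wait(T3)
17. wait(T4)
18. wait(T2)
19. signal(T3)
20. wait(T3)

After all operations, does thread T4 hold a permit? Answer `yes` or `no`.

Step 1: wait(T2) -> count=1 queue=[] holders={T2}
Step 2: wait(T3) -> count=0 queue=[] holders={T2,T3}
Step 3: wait(T1) -> count=0 queue=[T1] holders={T2,T3}
Step 4: signal(T2) -> count=0 queue=[] holders={T1,T3}
Step 5: signal(T3) -> count=1 queue=[] holders={T1}
Step 6: wait(T4) -> count=0 queue=[] holders={T1,T4}
Step 7: wait(T3) -> count=0 queue=[T3] holders={T1,T4}
Step 8: wait(T2) -> count=0 queue=[T3,T2] holders={T1,T4}
Step 9: wait(T5) -> count=0 queue=[T3,T2,T5] holders={T1,T4}
Step 10: signal(T1) -> count=0 queue=[T2,T5] holders={T3,T4}
Step 11: signal(T4) -> count=0 queue=[T5] holders={T2,T3}
Step 12: signal(T2) -> count=0 queue=[] holders={T3,T5}
Step 13: wait(T1) -> count=0 queue=[T1] holders={T3,T5}
Step 14: signal(T3) -> count=0 queue=[] holders={T1,T5}
Step 15: signal(T1) -> count=1 queue=[] holders={T5}
Step 16: wait(T3) -> count=0 queue=[] holders={T3,T5}
Step 17: wait(T4) -> count=0 queue=[T4] holders={T3,T5}
Step 18: wait(T2) -> count=0 queue=[T4,T2] holders={T3,T5}
Step 19: signal(T3) -> count=0 queue=[T2] holders={T4,T5}
Step 20: wait(T3) -> count=0 queue=[T2,T3] holders={T4,T5}
Final holders: {T4,T5} -> T4 in holders

Answer: yes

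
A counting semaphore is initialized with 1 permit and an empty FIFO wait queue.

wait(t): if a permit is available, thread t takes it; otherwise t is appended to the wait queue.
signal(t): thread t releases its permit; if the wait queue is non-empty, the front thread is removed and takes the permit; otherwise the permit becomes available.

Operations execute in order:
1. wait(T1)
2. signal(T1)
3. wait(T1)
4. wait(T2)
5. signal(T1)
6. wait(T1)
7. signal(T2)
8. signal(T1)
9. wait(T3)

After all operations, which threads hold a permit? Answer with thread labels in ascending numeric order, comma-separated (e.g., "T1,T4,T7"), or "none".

Step 1: wait(T1) -> count=0 queue=[] holders={T1}
Step 2: signal(T1) -> count=1 queue=[] holders={none}
Step 3: wait(T1) -> count=0 queue=[] holders={T1}
Step 4: wait(T2) -> count=0 queue=[T2] holders={T1}
Step 5: signal(T1) -> count=0 queue=[] holders={T2}
Step 6: wait(T1) -> count=0 queue=[T1] holders={T2}
Step 7: signal(T2) -> count=0 queue=[] holders={T1}
Step 8: signal(T1) -> count=1 queue=[] holders={none}
Step 9: wait(T3) -> count=0 queue=[] holders={T3}
Final holders: T3

Answer: T3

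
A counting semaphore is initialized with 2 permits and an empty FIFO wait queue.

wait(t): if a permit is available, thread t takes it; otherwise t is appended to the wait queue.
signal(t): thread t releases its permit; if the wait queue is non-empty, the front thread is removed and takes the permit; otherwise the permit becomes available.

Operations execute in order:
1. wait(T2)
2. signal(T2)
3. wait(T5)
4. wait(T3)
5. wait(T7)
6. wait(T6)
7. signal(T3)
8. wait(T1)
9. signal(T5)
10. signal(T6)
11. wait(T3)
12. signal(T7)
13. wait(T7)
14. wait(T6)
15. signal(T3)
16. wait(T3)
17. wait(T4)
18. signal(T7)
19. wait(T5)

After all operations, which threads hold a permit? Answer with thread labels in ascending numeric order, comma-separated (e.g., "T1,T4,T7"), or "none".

Answer: T1,T6

Derivation:
Step 1: wait(T2) -> count=1 queue=[] holders={T2}
Step 2: signal(T2) -> count=2 queue=[] holders={none}
Step 3: wait(T5) -> count=1 queue=[] holders={T5}
Step 4: wait(T3) -> count=0 queue=[] holders={T3,T5}
Step 5: wait(T7) -> count=0 queue=[T7] holders={T3,T5}
Step 6: wait(T6) -> count=0 queue=[T7,T6] holders={T3,T5}
Step 7: signal(T3) -> count=0 queue=[T6] holders={T5,T7}
Step 8: wait(T1) -> count=0 queue=[T6,T1] holders={T5,T7}
Step 9: signal(T5) -> count=0 queue=[T1] holders={T6,T7}
Step 10: signal(T6) -> count=0 queue=[] holders={T1,T7}
Step 11: wait(T3) -> count=0 queue=[T3] holders={T1,T7}
Step 12: signal(T7) -> count=0 queue=[] holders={T1,T3}
Step 13: wait(T7) -> count=0 queue=[T7] holders={T1,T3}
Step 14: wait(T6) -> count=0 queue=[T7,T6] holders={T1,T3}
Step 15: signal(T3) -> count=0 queue=[T6] holders={T1,T7}
Step 16: wait(T3) -> count=0 queue=[T6,T3] holders={T1,T7}
Step 17: wait(T4) -> count=0 queue=[T6,T3,T4] holders={T1,T7}
Step 18: signal(T7) -> count=0 queue=[T3,T4] holders={T1,T6}
Step 19: wait(T5) -> count=0 queue=[T3,T4,T5] holders={T1,T6}
Final holders: T1,T6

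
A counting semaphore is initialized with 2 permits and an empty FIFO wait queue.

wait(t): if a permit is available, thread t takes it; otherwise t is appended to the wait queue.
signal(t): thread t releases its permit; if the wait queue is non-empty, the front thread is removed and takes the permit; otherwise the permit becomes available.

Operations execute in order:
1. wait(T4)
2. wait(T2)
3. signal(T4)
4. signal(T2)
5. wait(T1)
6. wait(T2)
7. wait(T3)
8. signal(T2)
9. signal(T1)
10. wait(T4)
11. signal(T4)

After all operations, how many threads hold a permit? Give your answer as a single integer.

Step 1: wait(T4) -> count=1 queue=[] holders={T4}
Step 2: wait(T2) -> count=0 queue=[] holders={T2,T4}
Step 3: signal(T4) -> count=1 queue=[] holders={T2}
Step 4: signal(T2) -> count=2 queue=[] holders={none}
Step 5: wait(T1) -> count=1 queue=[] holders={T1}
Step 6: wait(T2) -> count=0 queue=[] holders={T1,T2}
Step 7: wait(T3) -> count=0 queue=[T3] holders={T1,T2}
Step 8: signal(T2) -> count=0 queue=[] holders={T1,T3}
Step 9: signal(T1) -> count=1 queue=[] holders={T3}
Step 10: wait(T4) -> count=0 queue=[] holders={T3,T4}
Step 11: signal(T4) -> count=1 queue=[] holders={T3}
Final holders: {T3} -> 1 thread(s)

Answer: 1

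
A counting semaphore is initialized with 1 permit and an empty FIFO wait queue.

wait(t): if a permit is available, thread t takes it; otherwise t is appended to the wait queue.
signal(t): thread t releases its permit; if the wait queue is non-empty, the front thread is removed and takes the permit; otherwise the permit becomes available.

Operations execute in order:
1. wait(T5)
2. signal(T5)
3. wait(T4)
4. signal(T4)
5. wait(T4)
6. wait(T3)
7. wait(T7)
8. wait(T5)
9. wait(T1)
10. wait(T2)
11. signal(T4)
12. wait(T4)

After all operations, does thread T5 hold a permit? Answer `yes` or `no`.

Answer: no

Derivation:
Step 1: wait(T5) -> count=0 queue=[] holders={T5}
Step 2: signal(T5) -> count=1 queue=[] holders={none}
Step 3: wait(T4) -> count=0 queue=[] holders={T4}
Step 4: signal(T4) -> count=1 queue=[] holders={none}
Step 5: wait(T4) -> count=0 queue=[] holders={T4}
Step 6: wait(T3) -> count=0 queue=[T3] holders={T4}
Step 7: wait(T7) -> count=0 queue=[T3,T7] holders={T4}
Step 8: wait(T5) -> count=0 queue=[T3,T7,T5] holders={T4}
Step 9: wait(T1) -> count=0 queue=[T3,T7,T5,T1] holders={T4}
Step 10: wait(T2) -> count=0 queue=[T3,T7,T5,T1,T2] holders={T4}
Step 11: signal(T4) -> count=0 queue=[T7,T5,T1,T2] holders={T3}
Step 12: wait(T4) -> count=0 queue=[T7,T5,T1,T2,T4] holders={T3}
Final holders: {T3} -> T5 not in holders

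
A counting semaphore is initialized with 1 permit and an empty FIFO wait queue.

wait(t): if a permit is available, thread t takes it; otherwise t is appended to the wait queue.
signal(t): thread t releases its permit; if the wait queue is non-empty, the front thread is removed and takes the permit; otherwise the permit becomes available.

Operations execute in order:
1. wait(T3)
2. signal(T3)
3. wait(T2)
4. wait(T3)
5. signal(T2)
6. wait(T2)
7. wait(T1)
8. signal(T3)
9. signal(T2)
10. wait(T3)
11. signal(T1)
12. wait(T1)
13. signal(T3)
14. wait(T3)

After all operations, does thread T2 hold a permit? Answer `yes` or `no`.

Answer: no

Derivation:
Step 1: wait(T3) -> count=0 queue=[] holders={T3}
Step 2: signal(T3) -> count=1 queue=[] holders={none}
Step 3: wait(T2) -> count=0 queue=[] holders={T2}
Step 4: wait(T3) -> count=0 queue=[T3] holders={T2}
Step 5: signal(T2) -> count=0 queue=[] holders={T3}
Step 6: wait(T2) -> count=0 queue=[T2] holders={T3}
Step 7: wait(T1) -> count=0 queue=[T2,T1] holders={T3}
Step 8: signal(T3) -> count=0 queue=[T1] holders={T2}
Step 9: signal(T2) -> count=0 queue=[] holders={T1}
Step 10: wait(T3) -> count=0 queue=[T3] holders={T1}
Step 11: signal(T1) -> count=0 queue=[] holders={T3}
Step 12: wait(T1) -> count=0 queue=[T1] holders={T3}
Step 13: signal(T3) -> count=0 queue=[] holders={T1}
Step 14: wait(T3) -> count=0 queue=[T3] holders={T1}
Final holders: {T1} -> T2 not in holders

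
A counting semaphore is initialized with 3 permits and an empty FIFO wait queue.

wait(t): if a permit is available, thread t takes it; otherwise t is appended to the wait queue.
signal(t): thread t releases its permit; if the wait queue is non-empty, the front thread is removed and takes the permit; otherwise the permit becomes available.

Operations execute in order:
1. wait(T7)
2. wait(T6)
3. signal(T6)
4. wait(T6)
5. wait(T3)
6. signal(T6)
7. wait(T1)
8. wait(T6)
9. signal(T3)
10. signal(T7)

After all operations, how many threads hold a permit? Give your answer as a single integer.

Step 1: wait(T7) -> count=2 queue=[] holders={T7}
Step 2: wait(T6) -> count=1 queue=[] holders={T6,T7}
Step 3: signal(T6) -> count=2 queue=[] holders={T7}
Step 4: wait(T6) -> count=1 queue=[] holders={T6,T7}
Step 5: wait(T3) -> count=0 queue=[] holders={T3,T6,T7}
Step 6: signal(T6) -> count=1 queue=[] holders={T3,T7}
Step 7: wait(T1) -> count=0 queue=[] holders={T1,T3,T7}
Step 8: wait(T6) -> count=0 queue=[T6] holders={T1,T3,T7}
Step 9: signal(T3) -> count=0 queue=[] holders={T1,T6,T7}
Step 10: signal(T7) -> count=1 queue=[] holders={T1,T6}
Final holders: {T1,T6} -> 2 thread(s)

Answer: 2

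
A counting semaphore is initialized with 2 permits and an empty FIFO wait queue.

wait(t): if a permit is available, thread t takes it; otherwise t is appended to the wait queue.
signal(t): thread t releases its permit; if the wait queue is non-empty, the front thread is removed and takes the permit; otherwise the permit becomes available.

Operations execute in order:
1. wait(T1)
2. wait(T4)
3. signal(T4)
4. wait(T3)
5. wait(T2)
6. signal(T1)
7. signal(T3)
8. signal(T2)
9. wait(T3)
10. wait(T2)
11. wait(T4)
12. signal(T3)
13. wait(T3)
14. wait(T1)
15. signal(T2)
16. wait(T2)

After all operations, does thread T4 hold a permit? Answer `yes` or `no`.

Answer: yes

Derivation:
Step 1: wait(T1) -> count=1 queue=[] holders={T1}
Step 2: wait(T4) -> count=0 queue=[] holders={T1,T4}
Step 3: signal(T4) -> count=1 queue=[] holders={T1}
Step 4: wait(T3) -> count=0 queue=[] holders={T1,T3}
Step 5: wait(T2) -> count=0 queue=[T2] holders={T1,T3}
Step 6: signal(T1) -> count=0 queue=[] holders={T2,T3}
Step 7: signal(T3) -> count=1 queue=[] holders={T2}
Step 8: signal(T2) -> count=2 queue=[] holders={none}
Step 9: wait(T3) -> count=1 queue=[] holders={T3}
Step 10: wait(T2) -> count=0 queue=[] holders={T2,T3}
Step 11: wait(T4) -> count=0 queue=[T4] holders={T2,T3}
Step 12: signal(T3) -> count=0 queue=[] holders={T2,T4}
Step 13: wait(T3) -> count=0 queue=[T3] holders={T2,T4}
Step 14: wait(T1) -> count=0 queue=[T3,T1] holders={T2,T4}
Step 15: signal(T2) -> count=0 queue=[T1] holders={T3,T4}
Step 16: wait(T2) -> count=0 queue=[T1,T2] holders={T3,T4}
Final holders: {T3,T4} -> T4 in holders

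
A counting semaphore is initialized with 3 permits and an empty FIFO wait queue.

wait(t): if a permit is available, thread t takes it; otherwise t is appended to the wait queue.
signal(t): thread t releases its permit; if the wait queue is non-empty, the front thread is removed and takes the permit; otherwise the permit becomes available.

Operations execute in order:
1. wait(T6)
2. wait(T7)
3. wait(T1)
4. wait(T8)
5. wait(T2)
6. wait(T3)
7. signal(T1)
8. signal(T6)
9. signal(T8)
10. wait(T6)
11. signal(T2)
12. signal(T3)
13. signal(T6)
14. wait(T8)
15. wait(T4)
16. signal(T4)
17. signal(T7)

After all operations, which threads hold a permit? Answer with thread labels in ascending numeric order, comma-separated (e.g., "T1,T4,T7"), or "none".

Step 1: wait(T6) -> count=2 queue=[] holders={T6}
Step 2: wait(T7) -> count=1 queue=[] holders={T6,T7}
Step 3: wait(T1) -> count=0 queue=[] holders={T1,T6,T7}
Step 4: wait(T8) -> count=0 queue=[T8] holders={T1,T6,T7}
Step 5: wait(T2) -> count=0 queue=[T8,T2] holders={T1,T6,T7}
Step 6: wait(T3) -> count=0 queue=[T8,T2,T3] holders={T1,T6,T7}
Step 7: signal(T1) -> count=0 queue=[T2,T3] holders={T6,T7,T8}
Step 8: signal(T6) -> count=0 queue=[T3] holders={T2,T7,T8}
Step 9: signal(T8) -> count=0 queue=[] holders={T2,T3,T7}
Step 10: wait(T6) -> count=0 queue=[T6] holders={T2,T3,T7}
Step 11: signal(T2) -> count=0 queue=[] holders={T3,T6,T7}
Step 12: signal(T3) -> count=1 queue=[] holders={T6,T7}
Step 13: signal(T6) -> count=2 queue=[] holders={T7}
Step 14: wait(T8) -> count=1 queue=[] holders={T7,T8}
Step 15: wait(T4) -> count=0 queue=[] holders={T4,T7,T8}
Step 16: signal(T4) -> count=1 queue=[] holders={T7,T8}
Step 17: signal(T7) -> count=2 queue=[] holders={T8}
Final holders: T8

Answer: T8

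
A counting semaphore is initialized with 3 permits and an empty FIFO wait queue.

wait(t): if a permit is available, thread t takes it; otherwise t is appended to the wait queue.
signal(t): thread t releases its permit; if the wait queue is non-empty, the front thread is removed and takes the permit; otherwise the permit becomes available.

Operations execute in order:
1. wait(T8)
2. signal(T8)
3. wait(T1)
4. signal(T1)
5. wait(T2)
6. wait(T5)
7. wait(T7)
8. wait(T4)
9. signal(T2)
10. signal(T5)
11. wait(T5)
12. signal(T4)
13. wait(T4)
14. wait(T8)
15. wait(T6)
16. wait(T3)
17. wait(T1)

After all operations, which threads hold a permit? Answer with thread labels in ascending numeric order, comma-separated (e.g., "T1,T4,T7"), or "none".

Step 1: wait(T8) -> count=2 queue=[] holders={T8}
Step 2: signal(T8) -> count=3 queue=[] holders={none}
Step 3: wait(T1) -> count=2 queue=[] holders={T1}
Step 4: signal(T1) -> count=3 queue=[] holders={none}
Step 5: wait(T2) -> count=2 queue=[] holders={T2}
Step 6: wait(T5) -> count=1 queue=[] holders={T2,T5}
Step 7: wait(T7) -> count=0 queue=[] holders={T2,T5,T7}
Step 8: wait(T4) -> count=0 queue=[T4] holders={T2,T5,T7}
Step 9: signal(T2) -> count=0 queue=[] holders={T4,T5,T7}
Step 10: signal(T5) -> count=1 queue=[] holders={T4,T7}
Step 11: wait(T5) -> count=0 queue=[] holders={T4,T5,T7}
Step 12: signal(T4) -> count=1 queue=[] holders={T5,T7}
Step 13: wait(T4) -> count=0 queue=[] holders={T4,T5,T7}
Step 14: wait(T8) -> count=0 queue=[T8] holders={T4,T5,T7}
Step 15: wait(T6) -> count=0 queue=[T8,T6] holders={T4,T5,T7}
Step 16: wait(T3) -> count=0 queue=[T8,T6,T3] holders={T4,T5,T7}
Step 17: wait(T1) -> count=0 queue=[T8,T6,T3,T1] holders={T4,T5,T7}
Final holders: T4,T5,T7

Answer: T4,T5,T7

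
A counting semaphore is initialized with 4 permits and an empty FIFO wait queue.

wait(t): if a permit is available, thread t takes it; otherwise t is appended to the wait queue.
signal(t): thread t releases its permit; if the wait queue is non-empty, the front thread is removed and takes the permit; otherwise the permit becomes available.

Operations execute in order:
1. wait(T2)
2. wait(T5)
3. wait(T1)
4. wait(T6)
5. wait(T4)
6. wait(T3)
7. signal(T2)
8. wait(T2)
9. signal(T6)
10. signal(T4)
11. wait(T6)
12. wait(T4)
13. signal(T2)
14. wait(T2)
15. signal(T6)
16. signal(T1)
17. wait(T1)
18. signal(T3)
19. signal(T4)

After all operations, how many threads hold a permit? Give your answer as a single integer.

Answer: 3

Derivation:
Step 1: wait(T2) -> count=3 queue=[] holders={T2}
Step 2: wait(T5) -> count=2 queue=[] holders={T2,T5}
Step 3: wait(T1) -> count=1 queue=[] holders={T1,T2,T5}
Step 4: wait(T6) -> count=0 queue=[] holders={T1,T2,T5,T6}
Step 5: wait(T4) -> count=0 queue=[T4] holders={T1,T2,T5,T6}
Step 6: wait(T3) -> count=0 queue=[T4,T3] holders={T1,T2,T5,T6}
Step 7: signal(T2) -> count=0 queue=[T3] holders={T1,T4,T5,T6}
Step 8: wait(T2) -> count=0 queue=[T3,T2] holders={T1,T4,T5,T6}
Step 9: signal(T6) -> count=0 queue=[T2] holders={T1,T3,T4,T5}
Step 10: signal(T4) -> count=0 queue=[] holders={T1,T2,T3,T5}
Step 11: wait(T6) -> count=0 queue=[T6] holders={T1,T2,T3,T5}
Step 12: wait(T4) -> count=0 queue=[T6,T4] holders={T1,T2,T3,T5}
Step 13: signal(T2) -> count=0 queue=[T4] holders={T1,T3,T5,T6}
Step 14: wait(T2) -> count=0 queue=[T4,T2] holders={T1,T3,T5,T6}
Step 15: signal(T6) -> count=0 queue=[T2] holders={T1,T3,T4,T5}
Step 16: signal(T1) -> count=0 queue=[] holders={T2,T3,T4,T5}
Step 17: wait(T1) -> count=0 queue=[T1] holders={T2,T3,T4,T5}
Step 18: signal(T3) -> count=0 queue=[] holders={T1,T2,T4,T5}
Step 19: signal(T4) -> count=1 queue=[] holders={T1,T2,T5}
Final holders: {T1,T2,T5} -> 3 thread(s)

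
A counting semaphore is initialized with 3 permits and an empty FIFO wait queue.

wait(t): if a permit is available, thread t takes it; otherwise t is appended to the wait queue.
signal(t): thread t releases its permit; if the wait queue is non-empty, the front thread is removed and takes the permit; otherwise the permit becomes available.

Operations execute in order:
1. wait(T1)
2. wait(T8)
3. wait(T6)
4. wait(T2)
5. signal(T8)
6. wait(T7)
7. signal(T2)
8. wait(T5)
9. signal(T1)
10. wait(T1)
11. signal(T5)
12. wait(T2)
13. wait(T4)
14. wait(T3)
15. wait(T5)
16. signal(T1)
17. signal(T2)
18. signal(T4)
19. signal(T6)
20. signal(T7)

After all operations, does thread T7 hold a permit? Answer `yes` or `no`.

Answer: no

Derivation:
Step 1: wait(T1) -> count=2 queue=[] holders={T1}
Step 2: wait(T8) -> count=1 queue=[] holders={T1,T8}
Step 3: wait(T6) -> count=0 queue=[] holders={T1,T6,T8}
Step 4: wait(T2) -> count=0 queue=[T2] holders={T1,T6,T8}
Step 5: signal(T8) -> count=0 queue=[] holders={T1,T2,T6}
Step 6: wait(T7) -> count=0 queue=[T7] holders={T1,T2,T6}
Step 7: signal(T2) -> count=0 queue=[] holders={T1,T6,T7}
Step 8: wait(T5) -> count=0 queue=[T5] holders={T1,T6,T7}
Step 9: signal(T1) -> count=0 queue=[] holders={T5,T6,T7}
Step 10: wait(T1) -> count=0 queue=[T1] holders={T5,T6,T7}
Step 11: signal(T5) -> count=0 queue=[] holders={T1,T6,T7}
Step 12: wait(T2) -> count=0 queue=[T2] holders={T1,T6,T7}
Step 13: wait(T4) -> count=0 queue=[T2,T4] holders={T1,T6,T7}
Step 14: wait(T3) -> count=0 queue=[T2,T4,T3] holders={T1,T6,T7}
Step 15: wait(T5) -> count=0 queue=[T2,T4,T3,T5] holders={T1,T6,T7}
Step 16: signal(T1) -> count=0 queue=[T4,T3,T5] holders={T2,T6,T7}
Step 17: signal(T2) -> count=0 queue=[T3,T5] holders={T4,T6,T7}
Step 18: signal(T4) -> count=0 queue=[T5] holders={T3,T6,T7}
Step 19: signal(T6) -> count=0 queue=[] holders={T3,T5,T7}
Step 20: signal(T7) -> count=1 queue=[] holders={T3,T5}
Final holders: {T3,T5} -> T7 not in holders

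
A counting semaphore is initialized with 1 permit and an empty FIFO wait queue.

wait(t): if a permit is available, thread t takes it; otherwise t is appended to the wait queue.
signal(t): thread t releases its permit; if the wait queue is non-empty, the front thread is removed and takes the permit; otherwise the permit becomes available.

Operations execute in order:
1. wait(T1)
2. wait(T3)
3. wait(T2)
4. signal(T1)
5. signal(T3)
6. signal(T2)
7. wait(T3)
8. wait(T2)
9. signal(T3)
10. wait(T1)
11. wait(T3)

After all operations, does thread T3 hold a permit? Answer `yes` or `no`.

Step 1: wait(T1) -> count=0 queue=[] holders={T1}
Step 2: wait(T3) -> count=0 queue=[T3] holders={T1}
Step 3: wait(T2) -> count=0 queue=[T3,T2] holders={T1}
Step 4: signal(T1) -> count=0 queue=[T2] holders={T3}
Step 5: signal(T3) -> count=0 queue=[] holders={T2}
Step 6: signal(T2) -> count=1 queue=[] holders={none}
Step 7: wait(T3) -> count=0 queue=[] holders={T3}
Step 8: wait(T2) -> count=0 queue=[T2] holders={T3}
Step 9: signal(T3) -> count=0 queue=[] holders={T2}
Step 10: wait(T1) -> count=0 queue=[T1] holders={T2}
Step 11: wait(T3) -> count=0 queue=[T1,T3] holders={T2}
Final holders: {T2} -> T3 not in holders

Answer: no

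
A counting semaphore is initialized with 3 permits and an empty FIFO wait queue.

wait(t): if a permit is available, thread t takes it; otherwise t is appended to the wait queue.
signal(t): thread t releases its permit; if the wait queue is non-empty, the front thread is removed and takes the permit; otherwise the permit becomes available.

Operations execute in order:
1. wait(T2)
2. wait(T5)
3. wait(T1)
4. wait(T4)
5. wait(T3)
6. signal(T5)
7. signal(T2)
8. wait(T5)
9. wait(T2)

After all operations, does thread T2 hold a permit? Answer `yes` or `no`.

Answer: no

Derivation:
Step 1: wait(T2) -> count=2 queue=[] holders={T2}
Step 2: wait(T5) -> count=1 queue=[] holders={T2,T5}
Step 3: wait(T1) -> count=0 queue=[] holders={T1,T2,T5}
Step 4: wait(T4) -> count=0 queue=[T4] holders={T1,T2,T5}
Step 5: wait(T3) -> count=0 queue=[T4,T3] holders={T1,T2,T5}
Step 6: signal(T5) -> count=0 queue=[T3] holders={T1,T2,T4}
Step 7: signal(T2) -> count=0 queue=[] holders={T1,T3,T4}
Step 8: wait(T5) -> count=0 queue=[T5] holders={T1,T3,T4}
Step 9: wait(T2) -> count=0 queue=[T5,T2] holders={T1,T3,T4}
Final holders: {T1,T3,T4} -> T2 not in holders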